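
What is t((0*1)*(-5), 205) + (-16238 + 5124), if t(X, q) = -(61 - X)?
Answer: -11175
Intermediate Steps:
t(X, q) = -61 + X
t((0*1)*(-5), 205) + (-16238 + 5124) = (-61 + (0*1)*(-5)) + (-16238 + 5124) = (-61 + 0*(-5)) - 11114 = (-61 + 0) - 11114 = -61 - 11114 = -11175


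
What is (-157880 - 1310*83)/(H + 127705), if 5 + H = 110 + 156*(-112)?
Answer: -133305/55169 ≈ -2.4163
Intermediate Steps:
H = -17367 (H = -5 + (110 + 156*(-112)) = -5 + (110 - 17472) = -5 - 17362 = -17367)
(-157880 - 1310*83)/(H + 127705) = (-157880 - 1310*83)/(-17367 + 127705) = (-157880 - 108730)/110338 = -266610*1/110338 = -133305/55169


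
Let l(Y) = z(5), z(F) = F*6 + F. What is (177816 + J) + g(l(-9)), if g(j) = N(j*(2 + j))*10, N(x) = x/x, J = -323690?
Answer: -145864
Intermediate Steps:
N(x) = 1
z(F) = 7*F (z(F) = 6*F + F = 7*F)
l(Y) = 35 (l(Y) = 7*5 = 35)
g(j) = 10 (g(j) = 1*10 = 10)
(177816 + J) + g(l(-9)) = (177816 - 323690) + 10 = -145874 + 10 = -145864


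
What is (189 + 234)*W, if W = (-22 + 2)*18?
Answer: -152280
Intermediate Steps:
W = -360 (W = -20*18 = -360)
(189 + 234)*W = (189 + 234)*(-360) = 423*(-360) = -152280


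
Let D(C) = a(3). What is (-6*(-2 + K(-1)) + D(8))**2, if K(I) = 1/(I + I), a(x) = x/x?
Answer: 256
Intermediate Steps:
a(x) = 1
D(C) = 1
K(I) = 1/(2*I)
(-6*(-2 + K(-1)) + D(8))**2 = (-6*(-2 + (1/2)/(-1)) + 1)**2 = (-6*(-2 + (1/2)*(-1)) + 1)**2 = (-6*(-2 - 1/2) + 1)**2 = (-6*(-5/2) + 1)**2 = (15 + 1)**2 = 16**2 = 256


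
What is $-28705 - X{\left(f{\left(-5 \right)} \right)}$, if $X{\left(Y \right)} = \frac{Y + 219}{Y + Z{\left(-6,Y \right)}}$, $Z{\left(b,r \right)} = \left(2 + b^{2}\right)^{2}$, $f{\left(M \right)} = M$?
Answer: $- \frac{41306709}{1439} \approx -28705.0$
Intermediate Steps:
$X{\left(Y \right)} = \frac{219 + Y}{1444 + Y}$ ($X{\left(Y \right)} = \frac{Y + 219}{Y + \left(2 + \left(-6\right)^{2}\right)^{2}} = \frac{219 + Y}{Y + \left(2 + 36\right)^{2}} = \frac{219 + Y}{Y + 38^{2}} = \frac{219 + Y}{Y + 1444} = \frac{219 + Y}{1444 + Y}$)
$-28705 - X{\left(f{\left(-5 \right)} \right)} = -28705 - \frac{219 - 5}{1444 - 5} = -28705 - \frac{1}{1439} \cdot 214 = -28705 - \frac{214}{1439} = - \frac{41306709}{1439}$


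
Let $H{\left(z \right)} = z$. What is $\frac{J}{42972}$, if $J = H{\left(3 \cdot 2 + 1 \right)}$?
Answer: $\frac{7}{42972} \approx 0.0001629$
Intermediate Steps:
$J = 7$ ($J = 3 \cdot 2 + 1 = 6 + 1 = 7$)
$\frac{J}{42972} = \frac{7}{42972}$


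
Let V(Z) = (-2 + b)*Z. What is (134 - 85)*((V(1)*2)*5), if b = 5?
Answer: 1470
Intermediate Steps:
V(Z) = 3*Z (V(Z) = (-2 + 5)*Z = 3*Z)
(134 - 85)*((V(1)*2)*5) = (134 - 85)*(((3*1)*2)*5) = 49*((3*2)*5) = 49*(6*5) = 49*30 = 1470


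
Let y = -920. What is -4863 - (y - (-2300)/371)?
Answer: -1465153/371 ≈ -3949.2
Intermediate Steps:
-4863 - (y - (-2300)/371) = -4863 - (-920 - (-2300)/371) = -4863 - (-920 - 1*(-2300/371)) = -4863 - (-920 + 2300/371) = -4863 - 1*(-339020/371) = -4863 + 339020/371 = -1465153/371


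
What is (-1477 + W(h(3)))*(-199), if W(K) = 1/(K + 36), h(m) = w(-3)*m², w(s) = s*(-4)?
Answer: 42324713/144 ≈ 2.9392e+5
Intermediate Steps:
w(s) = -4*s
h(m) = 12*m² (h(m) = (-4*(-3))*m² = 12*m²)
W(K) = 1/(36 + K)
(-1477 + W(h(3)))*(-199) = (-1477 + 1/(36 + 12*3²))*(-199) = (-1477 + 1/(36 + 12*9))*(-199) = (-1477 + 1/(36 + 108))*(-199) = (-1477 + 1/144)*(-199) = -212687/144*(-199) = 42324713/144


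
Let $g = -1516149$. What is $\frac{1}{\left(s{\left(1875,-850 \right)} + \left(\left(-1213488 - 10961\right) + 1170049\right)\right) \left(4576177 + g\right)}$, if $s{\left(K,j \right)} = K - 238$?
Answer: $- \frac{1}{161456257364} \approx -6.1936 \cdot 10^{-12}$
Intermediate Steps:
$s{\left(K,j \right)} = -238 + K$
$\frac{1}{\left(s{\left(1875,-850 \right)} + \left(\left(-1213488 - 10961\right) + 1170049\right)\right) \left(4576177 + g\right)} = \frac{1}{\left(\left(-238 + 1875\right) + \left(\left(-1213488 - 10961\right) + 1170049\right)\right) \left(4576177 - 1516149\right)} = \frac{1}{\left(1637 + \left(-1224449 + 1170049\right)\right) 3060028} = \frac{1}{\left(1637 - 54400\right) 3060028} = \frac{1}{\left(-52763\right) 3060028} = \frac{1}{-161456257364} = - \frac{1}{161456257364}$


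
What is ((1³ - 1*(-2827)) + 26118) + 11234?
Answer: 40180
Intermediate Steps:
((1³ - 1*(-2827)) + 26118) + 11234 = ((1 + 2827) + 26118) + 11234 = (2828 + 26118) + 11234 = 28946 + 11234 = 40180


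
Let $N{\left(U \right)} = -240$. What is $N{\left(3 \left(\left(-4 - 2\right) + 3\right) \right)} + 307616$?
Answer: $307376$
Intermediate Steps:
$N{\left(3 \left(\left(-4 - 2\right) + 3\right) \right)} + 307616 = -240 + 307616 = 307376$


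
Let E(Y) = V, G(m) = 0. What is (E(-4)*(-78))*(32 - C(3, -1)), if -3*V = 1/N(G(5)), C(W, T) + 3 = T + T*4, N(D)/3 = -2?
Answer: -520/3 ≈ -173.33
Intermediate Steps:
N(D) = -6 (N(D) = 3*(-2) = -6)
C(W, T) = -3 + 5*T (C(W, T) = -3 + (T + T*4) = -3 + (T + 4*T) = -3 + 5*T)
V = 1/18 (V = -1/3/(-6) = -1/3*(-1/6) = 1/18 ≈ 0.055556)
E(Y) = 1/18
(E(-4)*(-78))*(32 - C(3, -1)) = ((1/18)*(-78))*(32 - (-3 + 5*(-1))) = -13*(32 - (-3 - 5))/3 = -13*(32 - 1*(-8))/3 = -13*(32 + 8)/3 = -13/3*40 = -520/3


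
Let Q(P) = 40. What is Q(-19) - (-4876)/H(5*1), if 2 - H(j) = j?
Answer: -4756/3 ≈ -1585.3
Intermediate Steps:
H(j) = 2 - j
Q(-19) - (-4876)/H(5*1) = 40 - (-4876)/(2 - 5) = 40 - (-4876)/(-3) = 40 - (-4876)*(-1)/3 = 40 - 1*4876/3 = 40 - 4876/3 = -4756/3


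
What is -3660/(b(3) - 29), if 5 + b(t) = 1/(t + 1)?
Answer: 976/9 ≈ 108.44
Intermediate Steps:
b(t) = -5 + 1/(1 + t) (b(t) = -5 + 1/(t + 1) = -5 + 1/(1 + t))
-3660/(b(3) - 29) = -3660/((-4 - 5*3)/(1 + 3) - 29) = -3660/((-4 - 15)/4 - 29) = -3660/((¼)*(-19) - 29) = -3660/(-19/4 - 29) = -3660/(-135/4) = -3660*(-4/135) = 976/9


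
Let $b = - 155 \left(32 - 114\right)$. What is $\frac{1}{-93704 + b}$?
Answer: $- \frac{1}{80994} \approx -1.2347 \cdot 10^{-5}$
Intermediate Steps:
$b = 12710$ ($b = \left(-155\right) \left(-82\right) = 12710$)
$\frac{1}{-93704 + b} = \frac{1}{-93704 + 12710} = \frac{1}{-80994} = - \frac{1}{80994}$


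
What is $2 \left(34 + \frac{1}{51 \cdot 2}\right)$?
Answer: $\frac{3469}{51} \approx 68.02$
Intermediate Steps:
$2 \left(34 + \frac{1}{51 \cdot 2}\right) = 2 \left(34 + \frac{1}{51} \cdot \frac{1}{2}\right) = 2 \left(34 + \frac{1}{102}\right) = 2 \cdot \frac{3469}{102} = \frac{3469}{51}$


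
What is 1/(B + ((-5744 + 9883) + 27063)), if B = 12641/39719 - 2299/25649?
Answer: 1018752631/31787352507490 ≈ 3.2049e-5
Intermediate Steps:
B = 232915028/1018752631 (B = 12641*(1/39719) - 2299*1/25649 = 12641/39719 - 2299/25649 = 232915028/1018752631 ≈ 0.22863)
1/(B + ((-5744 + 9883) + 27063)) = 1/(232915028/1018752631 + ((-5744 + 9883) + 27063)) = 1/(232915028/1018752631 + (4139 + 27063)) = 1/(232915028/1018752631 + 31202) = 1/(31787352507490/1018752631) = 1018752631/31787352507490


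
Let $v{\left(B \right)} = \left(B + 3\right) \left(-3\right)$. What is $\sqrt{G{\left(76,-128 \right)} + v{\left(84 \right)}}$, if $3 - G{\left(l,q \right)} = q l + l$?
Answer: $\sqrt{9394} \approx 96.923$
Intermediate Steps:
$G{\left(l,q \right)} = 3 - l - l q$ ($G{\left(l,q \right)} = 3 - \left(q l + l\right) = 3 - \left(l q + l\right) = 3 - \left(l + l q\right) = 3 - l - l q$)
$v{\left(B \right)} = -9 - 3 B$ ($v{\left(B \right)} = \left(3 + B\right) \left(-3\right) = -9 - 3 B$)
$\sqrt{G{\left(76,-128 \right)} + v{\left(84 \right)}} = \sqrt{\left(3 - 76 - 76 \left(-128\right)\right) - 261} = \sqrt{\left(3 - 76 + 9728\right) - 261} = \sqrt{9655 - 261} = \sqrt{9394}$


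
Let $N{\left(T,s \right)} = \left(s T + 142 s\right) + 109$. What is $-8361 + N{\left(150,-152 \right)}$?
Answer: $-52636$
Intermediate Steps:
$N{\left(T,s \right)} = 109 + 142 s + T s$ ($N{\left(T,s \right)} = \left(T s + 142 s\right) + 109 = \left(142 s + T s\right) + 109 = 109 + 142 s + T s$)
$-8361 + N{\left(150,-152 \right)} = -8361 + \left(109 + 142 \left(-152\right) + 150 \left(-152\right)\right) = -8361 - 44275 = -52636$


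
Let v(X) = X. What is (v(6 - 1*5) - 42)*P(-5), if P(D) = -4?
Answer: 164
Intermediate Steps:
(v(6 - 1*5) - 42)*P(-5) = ((6 - 1*5) - 42)*(-4) = ((6 - 5) - 42)*(-4) = (1 - 42)*(-4) = -41*(-4) = 164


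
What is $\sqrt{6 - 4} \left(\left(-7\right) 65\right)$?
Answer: $- 455 \sqrt{2} \approx -643.47$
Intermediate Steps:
$\sqrt{6 - 4} \left(\left(-7\right) 65\right) = \sqrt{2} \left(-455\right) = - 455 \sqrt{2}$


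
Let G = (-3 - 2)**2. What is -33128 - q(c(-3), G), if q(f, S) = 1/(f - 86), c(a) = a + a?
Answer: -3047775/92 ≈ -33128.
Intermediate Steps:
c(a) = 2*a
G = 25 (G = (-5)**2 = 25)
q(f, S) = 1/(-86 + f)
-33128 - q(c(-3), G) = -33128 - 1/(-86 + 2*(-3)) = -33128 - 1/(-86 - 6) = -33128 - 1/(-92) = -33128 - 1*(-1/92) = -33128 + 1/92 = -3047775/92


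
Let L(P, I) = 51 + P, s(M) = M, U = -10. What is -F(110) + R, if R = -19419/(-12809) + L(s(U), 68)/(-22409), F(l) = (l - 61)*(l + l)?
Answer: -3093822941978/287036881 ≈ -10778.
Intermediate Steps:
F(l) = 2*l*(-61 + l) (F(l) = (-61 + l)*(2*l) = 2*l*(-61 + l))
R = 434635202/287036881 (R = -19419/(-12809) + (51 - 10)/(-22409) = -19419*(-1/12809) + 41*(-1/22409) = 19419/12809 - 41/22409 = 434635202/287036881 ≈ 1.5142)
-F(110) + R = -2*110*(-61 + 110) + 434635202/287036881 = -2*110*49 + 434635202/287036881 = -1*10780 + 434635202/287036881 = -10780 + 434635202/287036881 = -3093822941978/287036881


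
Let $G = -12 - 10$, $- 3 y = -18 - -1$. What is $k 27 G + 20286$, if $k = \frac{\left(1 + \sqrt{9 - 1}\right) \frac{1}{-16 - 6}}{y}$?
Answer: $\frac{344943}{17} + \frac{162 \sqrt{2}}{17} \approx 20304.0$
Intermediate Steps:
$y = \frac{17}{3}$ ($y = - \frac{-18 - -1}{3} = - \frac{-18 + 1}{3} = \left(- \frac{1}{3}\right) \left(-17\right) = \frac{17}{3} \approx 5.6667$)
$G = -22$ ($G = -12 - 10 = -22$)
$k = - \frac{3}{374} - \frac{3 \sqrt{2}}{187}$ ($k = \frac{\left(1 + \sqrt{9 - 1}\right) \frac{1}{-16 - 6}}{\frac{17}{3}} = \frac{1 + \sqrt{8}}{-22} \cdot \frac{3}{17} = \left(1 + 2 \sqrt{2}\right) \left(- \frac{1}{22}\right) \frac{3}{17} = \left(- \frac{1}{22} - \frac{\sqrt{2}}{11}\right) \frac{3}{17} = - \frac{3}{374} - \frac{3 \sqrt{2}}{187} \approx -0.030709$)
$k 27 G + 20286 = \left(- \frac{3}{374} - \frac{3 \sqrt{2}}{187}\right) 27 \left(-22\right) + 20286 = \left(- \frac{81}{374} - \frac{81 \sqrt{2}}{187}\right) \left(-22\right) + 20286 = \left(\frac{81}{17} + \frac{162 \sqrt{2}}{17}\right) + 20286 = \frac{344943}{17} + \frac{162 \sqrt{2}}{17}$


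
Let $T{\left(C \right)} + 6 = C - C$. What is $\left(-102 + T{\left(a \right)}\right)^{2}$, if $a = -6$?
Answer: $11664$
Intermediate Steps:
$T{\left(C \right)} = -6$ ($T{\left(C \right)} = -6 + \left(C - C\right) = -6 + 0 = -6$)
$\left(-102 + T{\left(a \right)}\right)^{2} = \left(-102 - 6\right)^{2} = \left(-108\right)^{2} = 11664$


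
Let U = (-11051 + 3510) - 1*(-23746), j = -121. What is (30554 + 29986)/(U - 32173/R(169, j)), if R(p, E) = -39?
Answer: 590265/166042 ≈ 3.5549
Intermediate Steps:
U = 16205 (U = -7541 + 23746 = 16205)
(30554 + 29986)/(U - 32173/R(169, j)) = (30554 + 29986)/(16205 - 32173/(-39)) = 60540/(16205 - 32173*(-1/39)) = 60540/(16205 + 32173/39) = 60540/(664168/39) = 60540*(39/664168) = 590265/166042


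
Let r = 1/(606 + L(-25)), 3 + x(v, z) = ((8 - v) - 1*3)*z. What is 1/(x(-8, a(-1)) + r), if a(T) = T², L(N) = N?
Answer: 581/5811 ≈ 0.099983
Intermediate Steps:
x(v, z) = -3 + z*(5 - v) (x(v, z) = -3 + ((8 - v) - 1*3)*z = -3 + ((8 - v) - 3)*z = -3 + (5 - v)*z = -3 + z*(5 - v))
r = 1/581 (r = 1/(606 - 25) = 1/581 ≈ 0.0017212)
1/(x(-8, a(-1)) + r) = 1/((-3 + 5*(-1)² - 1*(-8)*(-1)²) + 1/581) = 1/((-3 + 5*1 - 1*(-8)*1) + 1/581) = 1/((-3 + 5 + 8) + 1/581) = 1/(10 + 1/581) = 1/(5811/581) = 581/5811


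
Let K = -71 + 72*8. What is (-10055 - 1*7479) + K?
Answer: -17029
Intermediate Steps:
K = 505 (K = -71 + 576 = 505)
(-10055 - 1*7479) + K = (-10055 - 1*7479) + 505 = (-10055 - 7479) + 505 = -17534 + 505 = -17029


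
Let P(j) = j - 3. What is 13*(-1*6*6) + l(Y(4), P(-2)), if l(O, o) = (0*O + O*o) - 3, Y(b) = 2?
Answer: -481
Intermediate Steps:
P(j) = -3 + j
l(O, o) = -3 + O*o (l(O, o) = (0 + O*o) - 3 = O*o - 3 = -3 + O*o)
13*(-1*6*6) + l(Y(4), P(-2)) = 13*(-1*6*6) + (-3 + 2*(-3 - 2)) = 13*(-6*6) + (-3 + 2*(-5)) = 13*(-36) + (-3 - 10) = -468 - 13 = -481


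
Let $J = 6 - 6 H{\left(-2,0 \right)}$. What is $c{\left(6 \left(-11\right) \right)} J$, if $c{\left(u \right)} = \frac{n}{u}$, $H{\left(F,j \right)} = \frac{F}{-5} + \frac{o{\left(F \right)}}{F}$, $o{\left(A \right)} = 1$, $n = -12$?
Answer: $\frac{6}{5} \approx 1.2$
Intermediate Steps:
$H{\left(F,j \right)} = \frac{1}{F} - \frac{F}{5}$ ($H{\left(F,j \right)} = \frac{F}{-5} + 1 \frac{1}{F} = F \left(- \frac{1}{5}\right) + \frac{1}{F} = - \frac{F}{5} + \frac{1}{F} = \frac{1}{F} - \frac{F}{5}$)
$J = \frac{33}{5}$ ($J = 6 - 6 \left(\frac{1}{-2} - - \frac{2}{5}\right) = 6 - 6 \left(- \frac{1}{2} + \frac{2}{5}\right) = 6 - - \frac{3}{5} = 6 + \frac{3}{5} = \frac{33}{5} \approx 6.6$)
$c{\left(u \right)} = - \frac{12}{u}$
$c{\left(6 \left(-11\right) \right)} J = - \frac{12}{6 \left(-11\right)} \frac{33}{5} = - \frac{12}{-66} \cdot \frac{33}{5} = \left(-12\right) \left(- \frac{1}{66}\right) \frac{33}{5} = \frac{2}{11} \cdot \frac{33}{5} = \frac{6}{5}$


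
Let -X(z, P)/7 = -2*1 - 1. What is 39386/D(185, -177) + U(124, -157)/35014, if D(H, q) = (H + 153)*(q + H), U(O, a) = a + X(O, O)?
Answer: 344673415/23669464 ≈ 14.562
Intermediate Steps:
X(z, P) = 21 (X(z, P) = -7*(-2*1 - 1) = -7*(-2 - 1) = -7*(-3) = 21)
U(O, a) = 21 + a (U(O, a) = a + 21 = 21 + a)
D(H, q) = (153 + H)*(H + q)
39386/D(185, -177) + U(124, -157)/35014 = 39386/(185² + 153*185 + 153*(-177) + 185*(-177)) + (21 - 157)/35014 = 39386/(34225 + 28305 - 27081 - 32745) - 136*1/35014 = 39386/2704 - 68/17507 = 39386*(1/2704) - 68/17507 = 19693/1352 - 68/17507 = 344673415/23669464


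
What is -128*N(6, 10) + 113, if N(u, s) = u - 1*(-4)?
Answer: -1167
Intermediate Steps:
N(u, s) = 4 + u (N(u, s) = u + 4 = 4 + u)
-128*N(6, 10) + 113 = -128*(4 + 6) + 113 = -128*10 + 113 = -1280 + 113 = -1167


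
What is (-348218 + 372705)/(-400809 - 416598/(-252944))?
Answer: -3096919864/50690907549 ≈ -0.061094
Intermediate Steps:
(-348218 + 372705)/(-400809 - 416598/(-252944)) = 24487/(-400809 - 416598*(-1/252944)) = 24487/(-400809 + 208299/126472) = 24487/(-50690907549/126472) = 24487*(-126472/50690907549) = -3096919864/50690907549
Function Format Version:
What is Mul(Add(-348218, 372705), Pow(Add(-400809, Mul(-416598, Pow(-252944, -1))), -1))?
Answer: Rational(-3096919864, 50690907549) ≈ -0.061094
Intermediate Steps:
Mul(Add(-348218, 372705), Pow(Add(-400809, Mul(-416598, Pow(-252944, -1))), -1)) = Mul(24487, Pow(Add(-400809, Mul(-416598, Rational(-1, 252944))), -1)) = Mul(24487, Pow(Add(-400809, Rational(208299, 126472)), -1)) = Mul(24487, Pow(Rational(-50690907549, 126472), -1)) = Mul(24487, Rational(-126472, 50690907549)) = Rational(-3096919864, 50690907549)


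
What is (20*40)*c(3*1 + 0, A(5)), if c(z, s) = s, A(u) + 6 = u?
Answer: -800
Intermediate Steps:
A(u) = -6 + u
(20*40)*c(3*1 + 0, A(5)) = (20*40)*(-6 + 5) = 800*(-1) = -800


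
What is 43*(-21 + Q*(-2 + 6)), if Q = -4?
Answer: -1591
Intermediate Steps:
43*(-21 + Q*(-2 + 6)) = 43*(-21 - 4*(-2 + 6)) = 43*(-21 - 4*4) = 43*(-21 - 16) = 43*(-37) = -1591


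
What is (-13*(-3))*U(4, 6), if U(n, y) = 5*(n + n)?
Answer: 1560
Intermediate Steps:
U(n, y) = 10*n (U(n, y) = 5*(2*n) = 10*n)
(-13*(-3))*U(4, 6) = (-13*(-3))*(10*4) = 39*40 = 1560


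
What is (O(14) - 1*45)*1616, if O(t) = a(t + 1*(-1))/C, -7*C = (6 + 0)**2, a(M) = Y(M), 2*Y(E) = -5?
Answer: -647410/9 ≈ -71935.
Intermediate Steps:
Y(E) = -5/2 (Y(E) = (1/2)*(-5) = -5/2)
a(M) = -5/2
C = -36/7 (C = -(6 + 0)**2/7 = -1/7*6**2 = -1/7*36 = -36/7 ≈ -5.1429)
O(t) = 35/72 (O(t) = -5/(2*(-36/7)) = -5/2*(-7/36) = 35/72)
(O(14) - 1*45)*1616 = (35/72 - 1*45)*1616 = (35/72 - 45)*1616 = -3205/72*1616 = -647410/9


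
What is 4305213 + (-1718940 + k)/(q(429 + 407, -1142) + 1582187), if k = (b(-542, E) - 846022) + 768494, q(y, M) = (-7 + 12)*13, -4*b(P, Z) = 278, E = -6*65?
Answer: 13623860166277/3164504 ≈ 4.3052e+6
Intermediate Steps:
E = -390
b(P, Z) = -139/2 (b(P, Z) = -¼*278 = -139/2)
q(y, M) = 65 (q(y, M) = 5*13 = 65)
k = -155195/2 (k = (-139/2 - 846022) + 768494 = -1692183/2 + 768494 = -155195/2 ≈ -77598.)
4305213 + (-1718940 + k)/(q(429 + 407, -1142) + 1582187) = 4305213 + (-1718940 - 155195/2)/(65 + 1582187) = 4305213 - 3593075/2/1582252 = 4305213 - 3593075/2*1/1582252 = 4305213 - 3593075/3164504 = 13623860166277/3164504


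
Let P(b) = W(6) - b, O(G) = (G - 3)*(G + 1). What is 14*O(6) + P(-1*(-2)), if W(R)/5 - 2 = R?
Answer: 332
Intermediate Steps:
O(G) = (1 + G)*(-3 + G) (O(G) = (-3 + G)*(1 + G) = (1 + G)*(-3 + G))
W(R) = 10 + 5*R
P(b) = 40 - b (P(b) = (10 + 5*6) - b = (10 + 30) - b = 40 - b)
14*O(6) + P(-1*(-2)) = 14*(-3 + 6² - 2*6) + (40 - (-1)*(-2)) = 14*(-3 + 36 - 12) + (40 - 1*2) = 14*21 + (40 - 2) = 294 + 38 = 332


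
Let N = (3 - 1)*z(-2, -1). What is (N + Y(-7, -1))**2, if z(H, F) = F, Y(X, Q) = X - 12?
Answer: 441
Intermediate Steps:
Y(X, Q) = -12 + X
N = -2 (N = (3 - 1)*(-1) = 2*(-1) = -2)
(N + Y(-7, -1))**2 = (-2 + (-12 - 7))**2 = (-2 - 19)**2 = (-21)**2 = 441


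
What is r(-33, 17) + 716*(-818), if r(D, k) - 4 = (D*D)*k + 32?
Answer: -567139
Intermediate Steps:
r(D, k) = 36 + k*D² (r(D, k) = 4 + ((D*D)*k + 32) = 4 + (D²*k + 32) = 4 + (k*D² + 32) = 4 + (32 + k*D²) = 36 + k*D²)
r(-33, 17) + 716*(-818) = (36 + 17*(-33)²) + 716*(-818) = (36 + 17*1089) - 585688 = (36 + 18513) - 585688 = 18549 - 585688 = -567139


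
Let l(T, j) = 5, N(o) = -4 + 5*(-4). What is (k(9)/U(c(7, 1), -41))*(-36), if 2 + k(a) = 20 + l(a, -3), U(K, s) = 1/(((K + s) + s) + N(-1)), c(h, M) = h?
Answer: 81972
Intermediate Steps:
N(o) = -24 (N(o) = -4 - 20 = -24)
U(K, s) = 1/(-24 + K + 2*s) (U(K, s) = 1/(((K + s) + s) - 24) = 1/((K + 2*s) - 24) = 1/(-24 + K + 2*s))
k(a) = 23 (k(a) = -2 + (20 + 5) = -2 + 25 = 23)
(k(9)/U(c(7, 1), -41))*(-36) = (23/(1/(-24 + 7 + 2*(-41))))*(-36) = (23/(1/(-24 + 7 - 82)))*(-36) = (23/(1/(-99)))*(-36) = (23/(-1/99))*(-36) = (23*(-99))*(-36) = -2277*(-36) = 81972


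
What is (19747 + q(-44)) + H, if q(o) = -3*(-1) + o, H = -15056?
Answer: 4650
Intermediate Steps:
q(o) = 3 + o
(19747 + q(-44)) + H = (19747 + (3 - 44)) - 15056 = (19747 - 41) - 15056 = 19706 - 15056 = 4650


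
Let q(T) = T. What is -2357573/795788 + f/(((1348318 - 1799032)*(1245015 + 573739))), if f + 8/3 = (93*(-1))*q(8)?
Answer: -207063419655651173/69893311745423628 ≈ -2.9626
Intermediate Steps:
f = -2240/3 (f = -8/3 + (93*(-1))*8 = -8/3 - 93*8 = -8/3 - 744 = -2240/3 ≈ -746.67)
-2357573/795788 + f/(((1348318 - 1799032)*(1245015 + 573739))) = -2357573/795788 - 2240*1/((1245015 + 573739)*(1348318 - 1799032))/3 = -2357573*1/795788 - 2240/(3*((-450714*1818754))) = -2357573/795788 - 2240/3/(-819737890356) = -2357573/795788 - 2240/3*(-1/819737890356) = -2357573/795788 + 80/87829059681 = -207063419655651173/69893311745423628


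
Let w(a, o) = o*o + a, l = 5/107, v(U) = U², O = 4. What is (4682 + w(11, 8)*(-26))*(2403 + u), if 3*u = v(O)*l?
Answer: 2107582276/321 ≈ 6.5657e+6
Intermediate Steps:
l = 5/107 (l = 5*(1/107) = 5/107 ≈ 0.046729)
w(a, o) = a + o² (w(a, o) = o² + a = a + o²)
u = 80/321 (u = (4²*(5/107))/3 = (16*(5/107))/3 = (⅓)*(80/107) = 80/321 ≈ 0.24922)
(4682 + w(11, 8)*(-26))*(2403 + u) = (4682 + (11 + 8²)*(-26))*(2403 + 80/321) = (4682 + (11 + 64)*(-26))*(771443/321) = (4682 + 75*(-26))*(771443/321) = (4682 - 1950)*(771443/321) = 2732*(771443/321) = 2107582276/321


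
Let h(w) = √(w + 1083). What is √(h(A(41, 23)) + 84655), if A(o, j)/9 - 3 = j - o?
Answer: √(84655 + 2*√237) ≈ 291.01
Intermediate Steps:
A(o, j) = 27 - 9*o + 9*j (A(o, j) = 27 + 9*(j - o) = 27 + (-9*o + 9*j) = 27 - 9*o + 9*j)
h(w) = √(1083 + w)
√(h(A(41, 23)) + 84655) = √(√(1083 + (27 - 9*41 + 9*23)) + 84655) = √(√(1083 + (27 - 369 + 207)) + 84655) = √(√(1083 - 135) + 84655) = √(√948 + 84655) = √(2*√237 + 84655) = √(84655 + 2*√237)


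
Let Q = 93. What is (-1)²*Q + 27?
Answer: 120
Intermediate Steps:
(-1)²*Q + 27 = (-1)²*93 + 27 = 1*93 + 27 = 93 + 27 = 120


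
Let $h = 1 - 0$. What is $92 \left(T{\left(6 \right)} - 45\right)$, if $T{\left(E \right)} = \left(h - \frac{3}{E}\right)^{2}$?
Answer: $-4117$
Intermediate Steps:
$h = 1$ ($h = 1 + 0 = 1$)
$T{\left(E \right)} = \left(1 - \frac{3}{E}\right)^{2}$
$92 \left(T{\left(6 \right)} - 45\right) = 92 \left(\frac{\left(-3 + 6\right)^{2}}{36} - 45\right) = 92 \left(\frac{3^{2}}{36} - 45\right) = 92 \left(\frac{1}{36} \cdot 9 - 45\right) = 92 \left(\frac{1}{4} - 45\right) = 92 \left(- \frac{179}{4}\right) = -4117$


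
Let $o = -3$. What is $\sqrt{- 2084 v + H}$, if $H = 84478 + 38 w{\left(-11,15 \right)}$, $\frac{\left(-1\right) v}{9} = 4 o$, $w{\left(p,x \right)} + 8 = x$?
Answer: $6 i \sqrt{3898} \approx 374.6 i$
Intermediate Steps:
$w{\left(p,x \right)} = -8 + x$
$v = 108$ ($v = - 9 \cdot 4 \left(-3\right) = \left(-9\right) \left(-12\right) = 108$)
$H = 84744$ ($H = 84478 + 38 \left(-8 + 15\right) = 84478 + 38 \cdot 7 = 84478 + 266 = 84744$)
$\sqrt{- 2084 v + H} = \sqrt{\left(-2084\right) 108 + 84744} = \sqrt{-225072 + 84744} = \sqrt{-140328} = 6 i \sqrt{3898}$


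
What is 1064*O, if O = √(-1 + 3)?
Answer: 1064*√2 ≈ 1504.7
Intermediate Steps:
O = √2 ≈ 1.4142
1064*O = 1064*√2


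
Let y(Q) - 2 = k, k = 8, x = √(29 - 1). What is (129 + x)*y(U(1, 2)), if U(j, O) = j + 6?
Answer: 1290 + 20*√7 ≈ 1342.9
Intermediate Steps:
U(j, O) = 6 + j
x = 2*√7 (x = √28 = 2*√7 ≈ 5.2915)
y(Q) = 10 (y(Q) = 2 + 8 = 10)
(129 + x)*y(U(1, 2)) = (129 + 2*√7)*10 = 1290 + 20*√7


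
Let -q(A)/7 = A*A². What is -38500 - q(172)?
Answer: 35580636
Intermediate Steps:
q(A) = -7*A³ (q(A) = -7*A*A² = -7*A³)
-38500 - q(172) = -38500 - (-7)*172³ = -38500 - (-7)*5088448 = -38500 - 1*(-35619136) = -38500 + 35619136 = 35580636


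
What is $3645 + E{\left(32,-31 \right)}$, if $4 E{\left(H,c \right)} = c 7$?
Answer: $\frac{14363}{4} \approx 3590.8$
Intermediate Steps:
$E{\left(H,c \right)} = \frac{7 c}{4}$ ($E{\left(H,c \right)} = \frac{c 7}{4} = \frac{7 c}{4}$)
$3645 + E{\left(32,-31 \right)} = 3645 + \frac{7}{4} \left(-31\right) = 3645 - \frac{217}{4} = \frac{14363}{4}$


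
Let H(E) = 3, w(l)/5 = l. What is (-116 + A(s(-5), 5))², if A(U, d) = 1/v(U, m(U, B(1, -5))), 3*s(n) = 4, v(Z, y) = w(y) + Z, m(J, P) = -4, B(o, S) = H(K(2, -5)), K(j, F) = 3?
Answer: 42237001/3136 ≈ 13468.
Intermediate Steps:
w(l) = 5*l
B(o, S) = 3
v(Z, y) = Z + 5*y (v(Z, y) = 5*y + Z = Z + 5*y)
s(n) = 4/3 (s(n) = (⅓)*4 = 4/3)
A(U, d) = 1/(-20 + U) (A(U, d) = 1/(U + 5*(-4)) = 1/(U - 20) = 1/(-20 + U))
(-116 + A(s(-5), 5))² = (-116 + 1/(-20 + 4/3))² = (-116 + 1/(-56/3))² = (-116 - 3/56)² = (-6499/56)² = 42237001/3136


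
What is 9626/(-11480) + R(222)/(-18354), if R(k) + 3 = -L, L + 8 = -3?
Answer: -6313123/7525140 ≈ -0.83894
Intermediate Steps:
L = -11 (L = -8 - 3 = -11)
R(k) = 8 (R(k) = -3 - 1*(-11) = -3 + 11 = 8)
9626/(-11480) + R(222)/(-18354) = 9626/(-11480) + 8/(-18354) = 9626*(-1/11480) + 8*(-1/18354) = -4813/5740 - 4/9177 = -6313123/7525140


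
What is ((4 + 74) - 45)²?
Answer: 1089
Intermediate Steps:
((4 + 74) - 45)² = (78 - 45)² = 33² = 1089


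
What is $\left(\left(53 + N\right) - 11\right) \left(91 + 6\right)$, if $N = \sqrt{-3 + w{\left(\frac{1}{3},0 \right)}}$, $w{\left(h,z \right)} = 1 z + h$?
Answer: $4074 + \frac{194 i \sqrt{6}}{3} \approx 4074.0 + 158.4 i$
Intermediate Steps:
$w{\left(h,z \right)} = h + z$ ($w{\left(h,z \right)} = z + h = h + z$)
$N = \frac{2 i \sqrt{6}}{3}$ ($N = \sqrt{-3 + \left(\frac{1}{3} + 0\right)} = \sqrt{-3 + \frac{1}{3}} = \sqrt{- \frac{8}{3}} = \frac{2 i \sqrt{6}}{3} \approx 1.633 i$)
$\left(\left(53 + N\right) - 11\right) \left(91 + 6\right) = \left(\left(53 + \frac{2 i \sqrt{6}}{3}\right) - 11\right) \left(91 + 6\right) = \left(42 + \frac{2 i \sqrt{6}}{3}\right) 97 = 4074 + \frac{194 i \sqrt{6}}{3}$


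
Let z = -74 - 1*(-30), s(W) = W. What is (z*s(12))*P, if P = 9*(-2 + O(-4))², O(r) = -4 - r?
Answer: -19008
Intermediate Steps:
z = -44 (z = -74 + 30 = -44)
P = 36 (P = 9*(-2 + (-4 - 1*(-4)))² = 9*(-2 + (-4 + 4))² = 9*(-2 + 0)² = 9*(-2)² = 9*4 = 36)
(z*s(12))*P = -44*12*36 = -528*36 = -19008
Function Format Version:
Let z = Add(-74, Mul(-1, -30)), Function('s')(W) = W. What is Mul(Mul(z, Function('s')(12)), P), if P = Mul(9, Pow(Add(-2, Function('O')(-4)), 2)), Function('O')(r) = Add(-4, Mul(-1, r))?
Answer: -19008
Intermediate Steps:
z = -44 (z = Add(-74, 30) = -44)
P = 36 (P = Mul(9, Pow(Add(-2, Add(-4, Mul(-1, -4))), 2)) = Mul(9, Pow(Add(-2, Add(-4, 4)), 2)) = Mul(9, Pow(Add(-2, 0), 2)) = Mul(9, Pow(-2, 2)) = Mul(9, 4) = 36)
Mul(Mul(z, Function('s')(12)), P) = Mul(Mul(-44, 12), 36) = Mul(-528, 36) = -19008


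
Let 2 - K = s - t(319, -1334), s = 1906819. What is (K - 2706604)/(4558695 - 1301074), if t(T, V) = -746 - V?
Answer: -4612833/3257621 ≈ -1.4160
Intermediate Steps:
K = -1906229 (K = 2 - (1906819 - (-746 - 1*(-1334))) = 2 - (1906819 - (-746 + 1334)) = 2 - (1906819 - 1*588) = 2 - (1906819 - 588) = 2 - 1*1906231 = 2 - 1906231 = -1906229)
(K - 2706604)/(4558695 - 1301074) = (-1906229 - 2706604)/(4558695 - 1301074) = -4612833/3257621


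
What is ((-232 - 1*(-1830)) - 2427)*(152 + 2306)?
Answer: -2037682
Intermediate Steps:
((-232 - 1*(-1830)) - 2427)*(152 + 2306) = ((-232 + 1830) - 2427)*2458 = (1598 - 2427)*2458 = -829*2458 = -2037682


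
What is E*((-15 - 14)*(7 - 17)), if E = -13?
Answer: -3770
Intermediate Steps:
E*((-15 - 14)*(7 - 17)) = -13*(-15 - 14)*(7 - 17) = -(-377)*(-10) = -13*290 = -3770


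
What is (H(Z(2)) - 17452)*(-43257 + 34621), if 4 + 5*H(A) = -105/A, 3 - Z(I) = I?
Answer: 754518684/5 ≈ 1.5090e+8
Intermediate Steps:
Z(I) = 3 - I
H(A) = -⅘ - 21/A (H(A) = -⅘ + (-105/A)/5 = -⅘ - 21/A)
(H(Z(2)) - 17452)*(-43257 + 34621) = ((-⅘ - 21/(3 - 1*2)) - 17452)*(-43257 + 34621) = ((-⅘ - 21/(3 - 2)) - 17452)*(-8636) = ((-⅘ - 21/1) - 17452)*(-8636) = ((-⅘ - 21*1) - 17452)*(-8636) = ((-⅘ - 21) - 17452)*(-8636) = (-109/5 - 17452)*(-8636) = -87369/5*(-8636) = 754518684/5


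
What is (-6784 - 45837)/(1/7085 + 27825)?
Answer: -372819785/197140126 ≈ -1.8911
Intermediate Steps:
(-6784 - 45837)/(1/7085 + 27825) = -52621/(1/7085 + 27825) = -52621/197140126/7085 = -52621*7085/197140126 = -372819785/197140126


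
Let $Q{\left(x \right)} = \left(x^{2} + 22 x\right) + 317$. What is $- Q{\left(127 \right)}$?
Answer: $-19240$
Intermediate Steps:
$Q{\left(x \right)} = 317 + x^{2} + 22 x$
$- Q{\left(127 \right)} = - (317 + 127^{2} + 22 \cdot 127) = - (317 + 16129 + 2794) = \left(-1\right) 19240 = -19240$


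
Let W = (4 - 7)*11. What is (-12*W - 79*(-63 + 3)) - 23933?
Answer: -18797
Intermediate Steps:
W = -33 (W = -3*11 = -33)
(-12*W - 79*(-63 + 3)) - 23933 = (-12*(-33) - 79*(-63 + 3)) - 23933 = (396 - 79*(-60)) - 23933 = (396 + 4740) - 23933 = 5136 - 23933 = -18797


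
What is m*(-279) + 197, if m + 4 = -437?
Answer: 123236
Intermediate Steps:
m = -441 (m = -4 - 437 = -441)
m*(-279) + 197 = -441*(-279) + 197 = 123039 + 197 = 123236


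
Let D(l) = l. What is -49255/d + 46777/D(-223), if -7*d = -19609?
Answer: -994137248/4372807 ≈ -227.35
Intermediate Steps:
d = 19609/7 (d = -⅐*(-19609) = 19609/7 ≈ 2801.3)
-49255/d + 46777/D(-223) = -49255/19609/7 + 46777/(-223) = -49255*7/19609 + 46777*(-1/223) = -344785/19609 - 46777/223 = -994137248/4372807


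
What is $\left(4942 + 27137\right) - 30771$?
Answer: $1308$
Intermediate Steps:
$\left(4942 + 27137\right) - 30771 = 32079 - 30771 = 1308$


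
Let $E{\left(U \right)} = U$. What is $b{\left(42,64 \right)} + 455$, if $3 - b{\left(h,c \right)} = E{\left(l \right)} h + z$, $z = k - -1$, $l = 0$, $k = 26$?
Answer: $431$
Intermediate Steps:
$z = 27$ ($z = 26 - -1 = 26 + 1 = 27$)
$b{\left(h,c \right)} = -24$ ($b{\left(h,c \right)} = 3 - \left(0 h + 27\right) = 3 - \left(0 + 27\right) = 3 - 27 = -24$)
$b{\left(42,64 \right)} + 455 = -24 + 455 = 431$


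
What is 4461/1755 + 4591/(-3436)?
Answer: 2423597/2010060 ≈ 1.2057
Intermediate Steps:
4461/1755 + 4591/(-3436) = 4461*(1/1755) + 4591*(-1/3436) = 1487/585 - 4591/3436 = 2423597/2010060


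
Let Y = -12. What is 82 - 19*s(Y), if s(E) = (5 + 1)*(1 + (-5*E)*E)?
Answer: 82048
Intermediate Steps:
s(E) = 6 - 30*E² (s(E) = 6*(1 - 5*E²) = 6 - 30*E²)
82 - 19*s(Y) = 82 - 19*(6 - 30*(-12)²) = 82 - 19*(6 - 30*144) = 82 - 19*(6 - 4320) = 82 - 19*(-4314) = 82 + 81966 = 82048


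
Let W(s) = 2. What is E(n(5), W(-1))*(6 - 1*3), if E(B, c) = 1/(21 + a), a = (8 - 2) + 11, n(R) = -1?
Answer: 3/38 ≈ 0.078947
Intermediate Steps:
a = 17 (a = 6 + 11 = 17)
E(B, c) = 1/38 (E(B, c) = 1/(21 + 17) = 1/38)
E(n(5), W(-1))*(6 - 1*3) = (6 - 1*3)/38 = (6 - 3)/38 = (1/38)*3 = 3/38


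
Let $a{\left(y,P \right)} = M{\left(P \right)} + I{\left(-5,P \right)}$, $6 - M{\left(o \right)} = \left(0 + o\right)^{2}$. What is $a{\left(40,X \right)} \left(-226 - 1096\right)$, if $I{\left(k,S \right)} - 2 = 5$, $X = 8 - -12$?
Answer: $511614$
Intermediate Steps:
$X = 20$ ($X = 8 + 12 = 20$)
$M{\left(o \right)} = 6 - o^{2}$ ($M{\left(o \right)} = 6 - \left(0 + o\right)^{2} = 6 - o^{2}$)
$I{\left(k,S \right)} = 7$ ($I{\left(k,S \right)} = 2 + 5 = 7$)
$a{\left(y,P \right)} = 13 - P^{2}$ ($a{\left(y,P \right)} = \left(6 - P^{2}\right) + 7 = 13 - P^{2}$)
$a{\left(40,X \right)} \left(-226 - 1096\right) = \left(13 - 20^{2}\right) \left(-226 - 1096\right) = \left(13 - 400\right) \left(-1322\right) = \left(-387\right) \left(-1322\right) = 511614$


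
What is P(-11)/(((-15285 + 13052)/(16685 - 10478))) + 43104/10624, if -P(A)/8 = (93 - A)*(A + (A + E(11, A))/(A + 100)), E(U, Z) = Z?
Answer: -22285314177/856892 ≈ -26007.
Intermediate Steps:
P(A) = -8*(93 - A)*(A + 2*A/(100 + A)) (P(A) = -8*(93 - A)*(A + (A + A)/(A + 100)) = -8*(93 - A)*(A + (2*A)/(100 + A)) = -8*(93 - A)*(A + 2*A/(100 + A)))
P(-11)/(((-15285 + 13052)/(16685 - 10478))) + 43104/10624 = (8*(-11)*(-9486 + (-11)² + 9*(-11))/(100 - 11))/(((-15285 + 13052)/(16685 - 10478))) + 43104/10624 = (8*(-11)*(-9486 + 121 - 99)/89)/((-2233/6207)) + 43104*(1/10624) = (8*(-11)*(1/89)*(-9464))/((-2233*1/6207)) + 1347/332 = 832832/(89*(-2233/6207)) + 1347/332 = (832832/89)*(-6207/2233) + 1347/332 = -67134912/2581 + 1347/332 = -22285314177/856892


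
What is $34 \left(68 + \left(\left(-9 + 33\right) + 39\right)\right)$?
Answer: $4454$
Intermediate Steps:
$34 \left(68 + \left(\left(-9 + 33\right) + 39\right)\right) = 34 \left(68 + \left(24 + 39\right)\right) = 34 \left(68 + 63\right) = 34 \cdot 131 = 4454$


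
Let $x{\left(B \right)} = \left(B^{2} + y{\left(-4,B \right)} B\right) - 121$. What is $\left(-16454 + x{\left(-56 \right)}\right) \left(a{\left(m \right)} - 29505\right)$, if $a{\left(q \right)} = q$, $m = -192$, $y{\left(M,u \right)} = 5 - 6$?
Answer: $397434951$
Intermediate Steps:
$y{\left(M,u \right)} = -1$
$x{\left(B \right)} = -121 + B^{2} - B$ ($x{\left(B \right)} = \left(B^{2} - B\right) - 121 = -121 + B^{2} - B$)
$\left(-16454 + x{\left(-56 \right)}\right) \left(a{\left(m \right)} - 29505\right) = \left(-16454 - \left(65 - 3136\right)\right) \left(-192 - 29505\right) = \left(-16454 + \left(-121 + 3136 + 56\right)\right) \left(-29697\right) = \left(-16454 + 3071\right) \left(-29697\right) = \left(-13383\right) \left(-29697\right) = 397434951$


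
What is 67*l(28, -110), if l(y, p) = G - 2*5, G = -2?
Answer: -804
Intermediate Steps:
l(y, p) = -12 (l(y, p) = -2 - 2*5 = -2 - 10 = -12)
67*l(28, -110) = 67*(-12) = -804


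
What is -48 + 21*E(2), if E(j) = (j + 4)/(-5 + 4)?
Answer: -174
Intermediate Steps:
E(j) = -4 - j (E(j) = (4 + j)/(-1) = (4 + j)*(-1) = -4 - j)
-48 + 21*E(2) = -48 + 21*(-4 - 1*2) = -48 + 21*(-4 - 2) = -48 + 21*(-6) = -48 - 126 = -174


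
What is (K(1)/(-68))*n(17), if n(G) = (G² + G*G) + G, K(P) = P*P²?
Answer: -35/4 ≈ -8.7500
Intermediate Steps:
K(P) = P³
n(G) = G + 2*G² (n(G) = (G² + G²) + G = 2*G² + G = G + 2*G²)
(K(1)/(-68))*n(17) = (1³/(-68))*(17*(1 + 2*17)) = (1*(-1/68))*(17*(1 + 34)) = -35/4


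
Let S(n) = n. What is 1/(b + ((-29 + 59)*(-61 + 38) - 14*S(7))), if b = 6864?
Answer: 1/6076 ≈ 0.00016458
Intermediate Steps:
1/(b + ((-29 + 59)*(-61 + 38) - 14*S(7))) = 1/(6864 + ((-29 + 59)*(-61 + 38) - 14*7)) = 1/(6864 + (30*(-23) - 98)) = 1/(6864 + (-690 - 98)) = 1/(6864 - 788) = 1/6076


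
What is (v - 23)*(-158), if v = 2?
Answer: 3318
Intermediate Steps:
(v - 23)*(-158) = (2 - 23)*(-158) = -21*(-158) = 3318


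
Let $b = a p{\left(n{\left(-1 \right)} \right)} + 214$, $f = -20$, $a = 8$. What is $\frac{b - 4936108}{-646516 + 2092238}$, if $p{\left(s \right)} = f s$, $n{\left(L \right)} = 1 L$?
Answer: $- \frac{2467867}{722861} \approx -3.414$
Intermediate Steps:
$n{\left(L \right)} = L$
$p{\left(s \right)} = - 20 s$
$b = 374$ ($b = 8 \left(\left(-20\right) \left(-1\right)\right) + 214 = 8 \cdot 20 + 214 = 160 + 214 = 374$)
$\frac{b - 4936108}{-646516 + 2092238} = \frac{374 - 4936108}{-646516 + 2092238} = - \frac{4935734}{1445722} = \left(-4935734\right) \frac{1}{1445722} = - \frac{2467867}{722861}$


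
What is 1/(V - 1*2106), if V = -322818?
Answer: -1/324924 ≈ -3.0776e-6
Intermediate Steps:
1/(V - 1*2106) = 1/(-322818 - 1*2106) = 1/(-322818 - 2106) = 1/(-324924) = -1/324924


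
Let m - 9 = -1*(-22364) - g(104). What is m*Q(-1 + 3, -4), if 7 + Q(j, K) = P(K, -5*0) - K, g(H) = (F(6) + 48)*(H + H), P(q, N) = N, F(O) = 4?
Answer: -34671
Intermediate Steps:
g(H) = 104*H (g(H) = (4 + 48)*(H + H) = 52*(2*H) = 104*H)
Q(j, K) = -7 - K (Q(j, K) = -7 + (-5*0 - K) = -7 + (0 - K) = -7 - K)
m = 11557 (m = 9 + (-1*(-22364) - 104*104) = 9 + (22364 - 1*10816) = 9 + (22364 - 10816) = 9 + 11548 = 11557)
m*Q(-1 + 3, -4) = 11557*(-7 - 1*(-4)) = 11557*(-7 + 4) = 11557*(-3) = -34671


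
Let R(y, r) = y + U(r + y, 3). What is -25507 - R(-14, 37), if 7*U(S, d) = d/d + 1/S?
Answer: -4104397/161 ≈ -25493.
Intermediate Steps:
U(S, d) = ⅐ + 1/(7*S) (U(S, d) = (d/d + 1/S)/7 = (1 + 1/S)/7 = ⅐ + 1/(7*S))
R(y, r) = y + (1 + r + y)/(7*(r + y)) (R(y, r) = y + (1 + (r + y))/(7*(r + y)) = y + (1 + r + y)/(7*(r + y)))
-25507 - R(-14, 37) = -25507 - (1 + 37 - 14 + 7*(-14)*(37 - 14))/(7*(37 - 14)) = -25507 - (1 + 37 - 14 + 7*(-14)*23)/(7*23) = -25507 - (1 + 37 - 14 - 2254)/(7*23) = -25507 - (-2230)/(7*23) = -25507 - 1*(-2230/161) = -25507 + 2230/161 = -4104397/161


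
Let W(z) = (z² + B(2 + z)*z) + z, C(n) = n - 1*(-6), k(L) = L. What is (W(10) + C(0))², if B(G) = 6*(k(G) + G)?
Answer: 2421136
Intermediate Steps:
B(G) = 12*G (B(G) = 6*(G + G) = 6*(2*G) = 12*G)
C(n) = 6 + n (C(n) = n + 6 = 6 + n)
W(z) = z + z² + z*(24 + 12*z) (W(z) = (z² + (12*(2 + z))*z) + z = (z² + (24 + 12*z)*z) + z = (z² + z*(24 + 12*z)) + z = z + z² + z*(24 + 12*z))
(W(10) + C(0))² = (10*(25 + 13*10) + (6 + 0))² = (10*(25 + 130) + 6)² = (10*155 + 6)² = (1550 + 6)² = 1556² = 2421136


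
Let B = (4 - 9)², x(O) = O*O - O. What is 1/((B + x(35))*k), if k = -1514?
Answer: -1/1839510 ≈ -5.4362e-7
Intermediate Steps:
x(O) = O² - O
B = 25 (B = (-5)² = 25)
1/((B + x(35))*k) = 1/((25 + 35*(-1 + 35))*(-1514)) = 1/((25 + 35*34)*(-1514)) = 1/((25 + 1190)*(-1514)) = 1/(1215*(-1514)) = 1/(-1839510) = -1/1839510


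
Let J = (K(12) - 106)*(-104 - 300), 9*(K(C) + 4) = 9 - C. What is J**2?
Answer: 17882108176/9 ≈ 1.9869e+9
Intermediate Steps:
K(C) = -3 - C/9 (K(C) = -4 + (9 - C)/9 = -4 + (1 - C/9) = -3 - C/9)
J = 133724/3 (J = ((-3 - 1/9*12) - 106)*(-104 - 300) = ((-3 - 4/3) - 106)*(-404) = (-13/3 - 106)*(-404) = -331/3*(-404) = 133724/3 ≈ 44575.)
J**2 = (133724/3)**2 = 17882108176/9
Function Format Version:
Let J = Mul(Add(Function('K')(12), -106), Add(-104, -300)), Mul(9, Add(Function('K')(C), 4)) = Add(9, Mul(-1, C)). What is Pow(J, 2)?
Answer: Rational(17882108176, 9) ≈ 1.9869e+9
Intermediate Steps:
Function('K')(C) = Add(-3, Mul(Rational(-1, 9), C)) (Function('K')(C) = Add(-4, Mul(Rational(1, 9), Add(9, Mul(-1, C)))) = Add(-4, Add(1, Mul(Rational(-1, 9), C))) = Add(-3, Mul(Rational(-1, 9), C)))
J = Rational(133724, 3) (J = Mul(Add(Add(-3, Mul(Rational(-1, 9), 12)), -106), Add(-104, -300)) = Mul(Add(Add(-3, Rational(-4, 3)), -106), -404) = Mul(Add(Rational(-13, 3), -106), -404) = Mul(Rational(-331, 3), -404) = Rational(133724, 3) ≈ 44575.)
Pow(J, 2) = Pow(Rational(133724, 3), 2) = Rational(17882108176, 9)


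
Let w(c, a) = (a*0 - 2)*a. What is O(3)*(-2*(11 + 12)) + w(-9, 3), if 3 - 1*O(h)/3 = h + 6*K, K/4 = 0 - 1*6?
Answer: -19878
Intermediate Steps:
K = -24 (K = 4*(0 - 1*6) = 4*(0 - 6) = 4*(-6) = -24)
w(c, a) = -2*a (w(c, a) = (0 - 2)*a = -2*a)
O(h) = 441 - 3*h (O(h) = 9 - 3*(h + 6*(-24)) = 9 - 3*(h - 144) = 9 - 3*(-144 + h) = 9 + (432 - 3*h) = 441 - 3*h)
O(3)*(-2*(11 + 12)) + w(-9, 3) = (441 - 3*3)*(-2*(11 + 12)) - 2*3 = (441 - 9)*(-2*23) - 6 = 432*(-46) - 6 = -19872 - 6 = -19878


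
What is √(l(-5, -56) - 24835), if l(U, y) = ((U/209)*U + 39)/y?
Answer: I*√1084848149/209 ≈ 157.59*I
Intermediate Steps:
l(U, y) = (39 + U²/209)/y (l(U, y) = ((U*(1/209))*U + 39)/y = ((U/209)*U + 39)/y = (U²/209 + 39)/y = (39 + U²/209)/y)
√(l(-5, -56) - 24835) = √((1/209)*(8151 + (-5)²)/(-56) - 24835) = √((1/209)*(-1/56)*(8151 + 25) - 24835) = √((1/209)*(-1/56)*8176 - 24835) = √(-146/209 - 24835) = √(-5190661/209) = I*√1084848149/209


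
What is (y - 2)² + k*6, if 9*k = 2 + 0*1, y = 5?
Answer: 31/3 ≈ 10.333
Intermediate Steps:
k = 2/9 (k = (2 + 0*1)/9 = (2 + 0)/9 = (⅑)*2 = 2/9 ≈ 0.22222)
(y - 2)² + k*6 = (5 - 2)² + (2/9)*6 = 3² + 4/3 = 9 + 4/3 = 31/3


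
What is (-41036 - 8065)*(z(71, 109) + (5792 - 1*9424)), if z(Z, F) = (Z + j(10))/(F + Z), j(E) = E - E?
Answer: 10698927863/60 ≈ 1.7832e+8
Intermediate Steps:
j(E) = 0
z(Z, F) = Z/(F + Z) (z(Z, F) = (Z + 0)/(F + Z) = Z/(F + Z))
(-41036 - 8065)*(z(71, 109) + (5792 - 1*9424)) = (-41036 - 8065)*(71/(109 + 71) + (5792 - 1*9424)) = -49101*(71/180 + (5792 - 9424)) = -49101*(71*(1/180) - 3632) = -49101*(71/180 - 3632) = -49101*(-653689/180) = 10698927863/60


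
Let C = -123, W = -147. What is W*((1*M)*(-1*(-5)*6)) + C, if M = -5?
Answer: 21927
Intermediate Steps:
W*((1*M)*(-1*(-5)*6)) + C = -147*1*(-5)*-1*(-5)*6 - 123 = -(-735)*5*6 - 123 = -(-735)*30 - 123 = -147*(-150) - 123 = 22050 - 123 = 21927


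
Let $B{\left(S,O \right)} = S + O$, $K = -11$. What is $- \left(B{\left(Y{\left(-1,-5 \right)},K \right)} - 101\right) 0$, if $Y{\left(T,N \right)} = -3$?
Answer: $0$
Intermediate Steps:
$B{\left(S,O \right)} = O + S$
$- \left(B{\left(Y{\left(-1,-5 \right)},K \right)} - 101\right) 0 = - \left(\left(-11 - 3\right) - 101\right) 0 = - \left(-14 - 101\right) 0 = - \left(-115\right) 0 = \left(-1\right) 0 = 0$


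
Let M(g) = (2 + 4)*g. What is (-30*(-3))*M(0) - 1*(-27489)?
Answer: 27489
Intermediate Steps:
M(g) = 6*g
(-30*(-3))*M(0) - 1*(-27489) = (-30*(-3))*(6*0) - 1*(-27489) = 90*0 + 27489 = 0 + 27489 = 27489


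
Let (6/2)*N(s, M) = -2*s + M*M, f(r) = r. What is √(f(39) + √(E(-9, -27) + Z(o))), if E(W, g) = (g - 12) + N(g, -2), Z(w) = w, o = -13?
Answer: √(351 + 21*I*√6)/3 ≈ 6.2617 + 0.45639*I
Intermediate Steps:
N(s, M) = -2*s/3 + M²/3 (N(s, M) = (-2*s + M*M)/3 = (-2*s + M²)/3 = (M² - 2*s)/3 = -2*s/3 + M²/3)
E(W, g) = -32/3 + g/3 (E(W, g) = (g - 12) + (-2*g/3 + (⅓)*(-2)²) = (-12 + g) + (-2*g/3 + (⅓)*4) = (-12 + g) + (-2*g/3 + 4/3) = (-12 + g) + (4/3 - 2*g/3) = -32/3 + g/3)
√(f(39) + √(E(-9, -27) + Z(o))) = √(39 + √((-32/3 + (⅓)*(-27)) - 13)) = √(39 + √((-32/3 - 9) - 13)) = √(39 + √(-59/3 - 13)) = √(39 + √(-98/3)) = √(39 + 7*I*√6/3)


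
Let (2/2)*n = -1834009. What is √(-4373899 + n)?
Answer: 14*I*√31673 ≈ 2491.6*I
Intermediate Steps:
n = -1834009
√(-4373899 + n) = √(-4373899 - 1834009) = √(-6207908) = 14*I*√31673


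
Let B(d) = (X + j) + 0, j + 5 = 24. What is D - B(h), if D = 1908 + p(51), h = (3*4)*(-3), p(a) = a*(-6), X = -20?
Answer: 1603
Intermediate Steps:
j = 19 (j = -5 + 24 = 19)
p(a) = -6*a
h = -36 (h = 12*(-3) = -36)
B(d) = -1 (B(d) = (-20 + 19) + 0 = -1 + 0 = -1)
D = 1602 (D = 1908 - 6*51 = 1908 - 306 = 1602)
D - B(h) = 1602 - 1*(-1) = 1602 + 1 = 1603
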